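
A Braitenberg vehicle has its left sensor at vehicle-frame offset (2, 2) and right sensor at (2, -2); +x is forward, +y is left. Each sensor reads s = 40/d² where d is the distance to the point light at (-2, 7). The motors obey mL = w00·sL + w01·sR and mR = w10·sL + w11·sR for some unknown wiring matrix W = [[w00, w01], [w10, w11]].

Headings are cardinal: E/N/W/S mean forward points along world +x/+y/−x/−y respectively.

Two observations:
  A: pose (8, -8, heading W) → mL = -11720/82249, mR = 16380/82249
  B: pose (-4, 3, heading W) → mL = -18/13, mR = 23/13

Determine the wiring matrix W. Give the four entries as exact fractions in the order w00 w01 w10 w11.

-1/2 -1/2 1 1/2

obs A: pose=(8,-8,W) → sL=40/353, sR=40/233, mL=-11720/82249, mR=16380/82249
obs B: pose=(-4,3,W) → sL=10/13, sR=2, mL=-18/13, mR=23/13
sensor matrix S = [[40/353, 40/233], [10/13, 2]]; det S = 101120/1069237
solve [mL_A; mL_B] = S·[w00; w01] and [mR_A; mR_B] = S·[w10; w11]:
  w00 = -1/2, w01 = -1/2, w10 = 1, w11 = 1/2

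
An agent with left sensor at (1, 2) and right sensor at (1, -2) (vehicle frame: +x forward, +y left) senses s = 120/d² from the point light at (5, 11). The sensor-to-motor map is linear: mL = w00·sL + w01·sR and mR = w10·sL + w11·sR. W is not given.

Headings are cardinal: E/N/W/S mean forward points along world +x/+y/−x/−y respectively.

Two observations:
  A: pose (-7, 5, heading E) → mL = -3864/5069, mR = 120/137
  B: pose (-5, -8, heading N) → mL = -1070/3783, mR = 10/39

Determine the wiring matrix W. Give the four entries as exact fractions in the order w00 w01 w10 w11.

-1/2 -1/2 1 0

obs A: pose=(-7,5,E) → sL=120/137, sR=24/37, mL=-3864/5069, mR=120/137
obs B: pose=(-5,-8,N) → sL=10/39, sR=30/97, mL=-1070/3783, mR=10/39
sensor matrix S = [[120/137, 24/37], [10/39, 30/97]]; det S = 668480/6392009
solve [mL_A; mL_B] = S·[w00; w01] and [mR_A; mR_B] = S·[w10; w11]:
  w00 = -1/2, w01 = -1/2, w10 = 1, w11 = 0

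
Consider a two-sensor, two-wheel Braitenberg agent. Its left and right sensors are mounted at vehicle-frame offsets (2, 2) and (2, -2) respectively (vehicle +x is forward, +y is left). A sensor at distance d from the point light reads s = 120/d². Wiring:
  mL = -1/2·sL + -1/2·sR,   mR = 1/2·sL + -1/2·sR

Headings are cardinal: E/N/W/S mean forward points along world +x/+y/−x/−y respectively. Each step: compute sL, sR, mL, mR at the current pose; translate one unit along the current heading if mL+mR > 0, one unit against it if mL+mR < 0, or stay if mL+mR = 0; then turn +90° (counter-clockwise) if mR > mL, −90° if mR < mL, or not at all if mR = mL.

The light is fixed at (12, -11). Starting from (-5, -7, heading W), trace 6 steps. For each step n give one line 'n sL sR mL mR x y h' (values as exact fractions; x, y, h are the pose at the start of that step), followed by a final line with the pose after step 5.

0 24/73 120/397 -9144/28981 384/28981 -5 -7 W
1 3/5 15/41 -99/205 24/205 -4 -7 S
2 24/49 24/41 -1080/2009 -96/2009 -4 -6 E
3 12/41 60/137 -2052/5617 -408/5617 -5 -6 N
4 24/73 120/397 -9144/28981 384/28981 -5 -7 W
5 3/5 15/41 -99/205 24/205 -4 -7 S
final -4 -6 E

n=0: pose=(-5,-7,W); sL=24/73, sR=120/397; mL=-9144/28981, mR=384/28981; mL+mR=-120/397 → advance -1; mR−mL=24/73 → turn +1·90°
n=1: pose=(-4,-7,S); sL=3/5, sR=15/41; mL=-99/205, mR=24/205; mL+mR=-15/41 → advance -1; mR−mL=3/5 → turn +1·90°
n=2: pose=(-4,-6,E); sL=24/49, sR=24/41; mL=-1080/2009, mR=-96/2009; mL+mR=-24/41 → advance -1; mR−mL=24/49 → turn +1·90°
n=3: pose=(-5,-6,N); sL=12/41, sR=60/137; mL=-2052/5617, mR=-408/5617; mL+mR=-60/137 → advance -1; mR−mL=12/41 → turn +1·90°
n=4: pose=(-5,-7,W); sL=24/73, sR=120/397; mL=-9144/28981, mR=384/28981; mL+mR=-120/397 → advance -1; mR−mL=24/73 → turn +1·90°
n=5: pose=(-4,-7,S); sL=3/5, sR=15/41; mL=-99/205, mR=24/205; mL+mR=-15/41 → advance -1; mR−mL=3/5 → turn +1·90°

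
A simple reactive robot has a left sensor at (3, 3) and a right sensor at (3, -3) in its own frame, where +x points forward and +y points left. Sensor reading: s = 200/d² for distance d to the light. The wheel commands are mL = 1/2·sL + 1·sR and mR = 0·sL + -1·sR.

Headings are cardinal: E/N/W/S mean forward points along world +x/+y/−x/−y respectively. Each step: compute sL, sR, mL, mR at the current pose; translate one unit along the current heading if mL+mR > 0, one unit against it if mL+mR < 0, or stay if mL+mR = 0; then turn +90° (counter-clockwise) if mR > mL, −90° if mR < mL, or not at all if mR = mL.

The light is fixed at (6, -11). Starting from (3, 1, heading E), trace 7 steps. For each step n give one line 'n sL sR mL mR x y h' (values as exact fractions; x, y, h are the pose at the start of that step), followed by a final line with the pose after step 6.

0 8/9 200/81 236/81 -200/81 3 1 E
1 100/41 100/53 6750/2173 -100/53 4 1 S
2 200/89 200/221 39900/19669 -200/221 4 0 W
3 25/29 50/49 4125/2842 -50/49 3 0 N
4 8/9 200/81 236/81 -200/81 3 1 E
5 100/41 100/53 6750/2173 -100/53 4 1 S
6 200/89 200/221 39900/19669 -200/221 4 0 W
final 3 0 N

n=0: pose=(3,1,E); sL=8/9, sR=200/81; mL=236/81, mR=-200/81; mL+mR=4/9 → advance +1; mR−mL=-436/81 → turn -1·90°
n=1: pose=(4,1,S); sL=100/41, sR=100/53; mL=6750/2173, mR=-100/53; mL+mR=50/41 → advance +1; mR−mL=-10850/2173 → turn -1·90°
n=2: pose=(4,0,W); sL=200/89, sR=200/221; mL=39900/19669, mR=-200/221; mL+mR=100/89 → advance +1; mR−mL=-57700/19669 → turn -1·90°
n=3: pose=(3,0,N); sL=25/29, sR=50/49; mL=4125/2842, mR=-50/49; mL+mR=25/58 → advance +1; mR−mL=-7025/2842 → turn -1·90°
n=4: pose=(3,1,E); sL=8/9, sR=200/81; mL=236/81, mR=-200/81; mL+mR=4/9 → advance +1; mR−mL=-436/81 → turn -1·90°
n=5: pose=(4,1,S); sL=100/41, sR=100/53; mL=6750/2173, mR=-100/53; mL+mR=50/41 → advance +1; mR−mL=-10850/2173 → turn -1·90°
n=6: pose=(4,0,W); sL=200/89, sR=200/221; mL=39900/19669, mR=-200/221; mL+mR=100/89 → advance +1; mR−mL=-57700/19669 → turn -1·90°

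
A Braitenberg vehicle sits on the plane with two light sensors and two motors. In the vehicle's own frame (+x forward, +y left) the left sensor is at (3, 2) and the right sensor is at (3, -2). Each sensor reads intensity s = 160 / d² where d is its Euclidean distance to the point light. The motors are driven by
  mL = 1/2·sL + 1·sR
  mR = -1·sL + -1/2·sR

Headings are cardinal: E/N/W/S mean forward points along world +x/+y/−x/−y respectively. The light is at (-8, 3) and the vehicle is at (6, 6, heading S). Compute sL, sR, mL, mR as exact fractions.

5/8 10/9 205/144 -85/72

left sensor world pos  = (8, 3); dL² = 256
right sensor world pos = (4, 3); dR² = 144
sL = 160/256 = 5/8
sR = 160/144 = 10/9
mL = 1/2·sL + 1·sR = 205/144
mR = -1·sL + -1/2·sR = -85/72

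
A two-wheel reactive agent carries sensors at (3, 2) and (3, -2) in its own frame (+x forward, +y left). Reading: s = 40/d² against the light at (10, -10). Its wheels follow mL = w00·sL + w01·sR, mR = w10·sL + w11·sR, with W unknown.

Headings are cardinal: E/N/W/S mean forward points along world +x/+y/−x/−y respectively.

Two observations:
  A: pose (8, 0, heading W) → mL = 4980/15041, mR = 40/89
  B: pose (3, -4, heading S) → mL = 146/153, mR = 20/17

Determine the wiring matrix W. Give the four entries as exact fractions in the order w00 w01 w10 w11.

obs A: pose=(8,0,W) → sL=40/89, sR=40/169, mL=4980/15041, mR=40/89
obs B: pose=(3,-4,S) → sL=20/17, sR=4/9, mL=146/153, mR=20/17
sensor matrix S = [[40/89, 40/169], [20/17, 4/9]]; det S = -181120/2301273
solve [mL_A; mL_B] = S·[w00; w01] and [mR_A; mR_B] = S·[w10; w11]:
  w00 = 1, w01 = -1/2, w10 = 1, w11 = 0

1 -1/2 1 0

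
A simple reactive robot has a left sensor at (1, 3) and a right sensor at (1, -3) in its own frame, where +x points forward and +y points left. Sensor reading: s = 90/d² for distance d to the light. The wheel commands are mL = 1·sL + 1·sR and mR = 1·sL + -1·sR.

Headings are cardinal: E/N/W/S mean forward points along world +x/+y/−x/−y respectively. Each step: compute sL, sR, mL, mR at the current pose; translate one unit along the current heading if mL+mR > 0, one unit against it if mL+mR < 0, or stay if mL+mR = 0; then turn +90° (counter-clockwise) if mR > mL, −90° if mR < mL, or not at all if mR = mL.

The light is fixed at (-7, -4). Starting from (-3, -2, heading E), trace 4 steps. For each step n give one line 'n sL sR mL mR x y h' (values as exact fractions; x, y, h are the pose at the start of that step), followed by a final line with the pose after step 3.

n=0: pose=(-3,-2,E); sL=9/5, sR=45/13; mL=342/65, mR=-108/65; mL+mR=18/5 → advance +1; mR−mL=-90/13 → turn -1·90°
n=1: pose=(-2,-2,S); sL=18/13, sR=18; mL=252/13, mR=-216/13; mL+mR=36/13 → advance +1; mR−mL=-36 → turn -1·90°
n=2: pose=(-2,-3,W); sL=9/2, sR=45/16; mL=117/16, mR=27/16; mL+mR=9 → advance +1; mR−mL=-45/8 → turn -1·90°
n=3: pose=(-3,-3,N); sL=18, sR=90/53; mL=1044/53, mR=864/53; mL+mR=36 → advance +1; mR−mL=-180/53 → turn -1·90°

0 9/5 45/13 342/65 -108/65 -3 -2 E
1 18/13 18 252/13 -216/13 -2 -2 S
2 9/2 45/16 117/16 27/16 -2 -3 W
3 18 90/53 1044/53 864/53 -3 -3 N
final -3 -2 E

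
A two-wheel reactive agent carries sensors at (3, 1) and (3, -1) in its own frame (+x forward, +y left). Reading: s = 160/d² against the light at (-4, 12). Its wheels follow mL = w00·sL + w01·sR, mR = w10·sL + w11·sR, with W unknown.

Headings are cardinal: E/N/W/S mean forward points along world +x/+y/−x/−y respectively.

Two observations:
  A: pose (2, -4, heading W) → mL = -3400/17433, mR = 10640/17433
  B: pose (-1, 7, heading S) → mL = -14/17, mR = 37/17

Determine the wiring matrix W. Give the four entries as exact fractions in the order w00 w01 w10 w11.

-1 1/2 1/2 1/2

obs A: pose=(2,-4,W) → sL=80/149, sR=80/117, mL=-3400/17433, mR=10640/17433
obs B: pose=(-1,7,S) → sL=2, sR=40/17, mL=-14/17, mR=37/17
sensor matrix S = [[80/149, 80/117], [2, 40/17]]; det S = -30880/296361
solve [mL_A; mL_B] = S·[w00; w01] and [mR_A; mR_B] = S·[w10; w11]:
  w00 = -1, w01 = 1/2, w10 = 1/2, w11 = 1/2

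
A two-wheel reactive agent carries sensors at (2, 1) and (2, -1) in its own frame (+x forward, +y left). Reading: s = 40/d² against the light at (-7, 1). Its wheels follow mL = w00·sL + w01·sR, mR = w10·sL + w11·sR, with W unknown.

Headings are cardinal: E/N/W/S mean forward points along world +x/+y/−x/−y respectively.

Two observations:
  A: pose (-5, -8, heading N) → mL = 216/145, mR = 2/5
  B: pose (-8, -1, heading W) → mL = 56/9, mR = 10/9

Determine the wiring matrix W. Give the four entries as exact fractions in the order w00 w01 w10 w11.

1 1 1/2 0

obs A: pose=(-5,-8,N) → sL=4/5, sR=20/29, mL=216/145, mR=2/5
obs B: pose=(-8,-1,W) → sL=20/9, sR=4, mL=56/9, mR=10/9
sensor matrix S = [[4/5, 20/29], [20/9, 4]]; det S = 2176/1305
solve [mL_A; mL_B] = S·[w00; w01] and [mR_A; mR_B] = S·[w10; w11]:
  w00 = 1, w01 = 1, w10 = 1/2, w11 = 0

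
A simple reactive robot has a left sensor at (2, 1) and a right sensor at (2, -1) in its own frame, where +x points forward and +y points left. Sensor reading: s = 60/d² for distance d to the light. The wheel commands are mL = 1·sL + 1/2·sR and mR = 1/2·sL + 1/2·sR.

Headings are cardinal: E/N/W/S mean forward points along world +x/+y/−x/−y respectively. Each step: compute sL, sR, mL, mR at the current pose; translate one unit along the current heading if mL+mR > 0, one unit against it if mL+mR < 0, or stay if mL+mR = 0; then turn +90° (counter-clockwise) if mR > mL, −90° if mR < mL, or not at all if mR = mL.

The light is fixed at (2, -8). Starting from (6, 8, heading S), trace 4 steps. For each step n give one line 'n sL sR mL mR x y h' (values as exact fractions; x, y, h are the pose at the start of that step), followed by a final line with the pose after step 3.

n=0: pose=(6,8,S); sL=60/221, sR=12/41; mL=3786/9061, mR=2556/9061; mL+mR=6342/9061 → advance +1; mR−mL=-30/221 → turn -1·90°
n=1: pose=(6,7,W); sL=3/10, sR=3/13; mL=27/65, mR=69/260; mL+mR=177/260 → advance +1; mR−mL=-3/20 → turn -1·90°
n=2: pose=(5,7,N); sL=60/293, sR=12/61; mL=5418/17873, mR=3588/17873; mL+mR=9006/17873 → advance +1; mR−mL=-30/293 → turn -1·90°
n=3: pose=(5,8,E); sL=30/157, sR=6/25; mL=1221/3925, mR=846/3925; mL+mR=2067/3925 → advance +1; mR−mL=-15/157 → turn -1·90°

0 60/221 12/41 3786/9061 2556/9061 6 8 S
1 3/10 3/13 27/65 69/260 6 7 W
2 60/293 12/61 5418/17873 3588/17873 5 7 N
3 30/157 6/25 1221/3925 846/3925 5 8 E
final 6 8 S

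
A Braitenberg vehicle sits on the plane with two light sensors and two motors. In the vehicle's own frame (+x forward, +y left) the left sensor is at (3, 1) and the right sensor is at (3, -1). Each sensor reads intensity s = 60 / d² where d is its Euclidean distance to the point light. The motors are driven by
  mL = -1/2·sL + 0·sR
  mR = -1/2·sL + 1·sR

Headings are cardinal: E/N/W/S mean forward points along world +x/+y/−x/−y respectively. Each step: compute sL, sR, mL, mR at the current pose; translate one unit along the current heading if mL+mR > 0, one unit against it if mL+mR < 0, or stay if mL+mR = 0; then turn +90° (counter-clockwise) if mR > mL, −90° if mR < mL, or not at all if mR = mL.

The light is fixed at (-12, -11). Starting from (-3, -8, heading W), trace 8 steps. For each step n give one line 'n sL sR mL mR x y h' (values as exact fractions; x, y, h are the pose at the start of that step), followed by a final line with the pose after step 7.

0 3/2 15/13 -3/4 21/52 -3 -8 W
1 60/121 20/27 -30/121 1610/3267 -2 -8 S
2 30/89 6/17 -15/89 279/1513 -2 -9 E
3 12/25 60/169 -6/25 486/4225 -1 -9 N
4 15/16 15/17 -15/32 225/544 -1 -10 W
5 60/173 12/25 -30/173 1326/4325 0 -10 S
6 30/113 30/113 -15/113 15/113 0 -11 E
7 6/13 30/89 -3/13 123/1157 0 -11 N
final 0 -12 W

n=0: pose=(-3,-8,W); sL=3/2, sR=15/13; mL=-3/4, mR=21/52; mL+mR=-9/26 → advance -1; mR−mL=15/13 → turn +1·90°
n=1: pose=(-2,-8,S); sL=60/121, sR=20/27; mL=-30/121, mR=1610/3267; mL+mR=800/3267 → advance +1; mR−mL=20/27 → turn +1·90°
n=2: pose=(-2,-9,E); sL=30/89, sR=6/17; mL=-15/89, mR=279/1513; mL+mR=24/1513 → advance +1; mR−mL=6/17 → turn +1·90°
n=3: pose=(-1,-9,N); sL=12/25, sR=60/169; mL=-6/25, mR=486/4225; mL+mR=-528/4225 → advance -1; mR−mL=60/169 → turn +1·90°
n=4: pose=(-1,-10,W); sL=15/16, sR=15/17; mL=-15/32, mR=225/544; mL+mR=-15/272 → advance -1; mR−mL=15/17 → turn +1·90°
n=5: pose=(0,-10,S); sL=60/173, sR=12/25; mL=-30/173, mR=1326/4325; mL+mR=576/4325 → advance +1; mR−mL=12/25 → turn +1·90°
n=6: pose=(0,-11,E); sL=30/113, sR=30/113; mL=-15/113, mR=15/113; mL+mR=0 → advance +0; mR−mL=30/113 → turn +1·90°
n=7: pose=(0,-11,N); sL=6/13, sR=30/89; mL=-3/13, mR=123/1157; mL+mR=-144/1157 → advance -1; mR−mL=30/89 → turn +1·90°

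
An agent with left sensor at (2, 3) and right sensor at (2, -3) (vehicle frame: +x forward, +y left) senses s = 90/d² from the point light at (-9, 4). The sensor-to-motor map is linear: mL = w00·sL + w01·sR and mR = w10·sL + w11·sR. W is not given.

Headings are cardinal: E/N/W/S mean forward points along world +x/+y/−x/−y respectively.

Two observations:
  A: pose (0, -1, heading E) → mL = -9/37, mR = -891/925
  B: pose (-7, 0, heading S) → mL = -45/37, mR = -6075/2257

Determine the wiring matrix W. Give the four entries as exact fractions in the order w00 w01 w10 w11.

0 -1/2 -1 -1/2

obs A: pose=(0,-1,E) → sL=18/25, sR=18/37, mL=-9/37, mR=-891/925
obs B: pose=(-7,0,S) → sL=90/61, sR=90/37, mL=-45/37, mR=-6075/2257
sensor matrix S = [[18/25, 18/37], [90/61, 90/37]]; det S = 11664/11285
solve [mL_A; mL_B] = S·[w00; w01] and [mR_A; mR_B] = S·[w10; w11]:
  w00 = 0, w01 = -1/2, w10 = -1, w11 = -1/2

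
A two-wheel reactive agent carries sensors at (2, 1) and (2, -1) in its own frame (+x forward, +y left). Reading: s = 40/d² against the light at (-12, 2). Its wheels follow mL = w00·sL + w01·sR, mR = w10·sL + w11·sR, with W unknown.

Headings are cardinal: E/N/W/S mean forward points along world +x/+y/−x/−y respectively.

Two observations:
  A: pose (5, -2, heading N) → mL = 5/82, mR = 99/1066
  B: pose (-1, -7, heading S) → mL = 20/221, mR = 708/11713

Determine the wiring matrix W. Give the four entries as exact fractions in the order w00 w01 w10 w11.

obs A: pose=(5,-2,N) → sL=2/13, sR=5/41, mL=5/82, mR=99/1066
obs B: pose=(-1,-7,S) → sL=8/53, sR=40/221, mL=20/221, mR=708/11713
sensor matrix S = [[2/13, 5/41], [8/53, 40/221]]; det S = 58920/6243029
solve [mL_A; mL_B] = S·[w00; w01] and [mR_A; mR_B] = S·[w10; w11]:
  w00 = 0, w01 = 1/2, w10 = 1, w11 = -1/2

0 1/2 1 -1/2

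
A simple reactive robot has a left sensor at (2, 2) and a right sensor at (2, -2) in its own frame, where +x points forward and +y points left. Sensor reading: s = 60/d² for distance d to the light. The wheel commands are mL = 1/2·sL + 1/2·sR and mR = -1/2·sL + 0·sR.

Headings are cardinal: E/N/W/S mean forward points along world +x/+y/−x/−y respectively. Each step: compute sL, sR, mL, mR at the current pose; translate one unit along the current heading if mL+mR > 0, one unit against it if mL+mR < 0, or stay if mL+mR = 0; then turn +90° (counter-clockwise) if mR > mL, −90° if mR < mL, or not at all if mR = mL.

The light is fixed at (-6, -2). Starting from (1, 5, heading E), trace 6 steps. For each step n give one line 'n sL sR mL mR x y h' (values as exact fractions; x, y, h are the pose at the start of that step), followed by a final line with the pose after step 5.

0 10/27 30/53 670/1431 -5/27 1 5 E
1 12/25 60/61 1116/1525 -6/25 2 5 S
2 15/13 3/5 57/65 -15/26 2 4 W
3 60/89 12/29 1404/2581 -30/89 1 4 N
4 10/27 30/53 670/1431 -5/27 1 5 E
5 12/25 60/61 1116/1525 -6/25 2 5 S
final 2 4 W

n=0: pose=(1,5,E); sL=10/27, sR=30/53; mL=670/1431, mR=-5/27; mL+mR=15/53 → advance +1; mR−mL=-935/1431 → turn -1·90°
n=1: pose=(2,5,S); sL=12/25, sR=60/61; mL=1116/1525, mR=-6/25; mL+mR=30/61 → advance +1; mR−mL=-1482/1525 → turn -1·90°
n=2: pose=(2,4,W); sL=15/13, sR=3/5; mL=57/65, mR=-15/26; mL+mR=3/10 → advance +1; mR−mL=-189/130 → turn -1·90°
n=3: pose=(1,4,N); sL=60/89, sR=12/29; mL=1404/2581, mR=-30/89; mL+mR=6/29 → advance +1; mR−mL=-2274/2581 → turn -1·90°
n=4: pose=(1,5,E); sL=10/27, sR=30/53; mL=670/1431, mR=-5/27; mL+mR=15/53 → advance +1; mR−mL=-935/1431 → turn -1·90°
n=5: pose=(2,5,S); sL=12/25, sR=60/61; mL=1116/1525, mR=-6/25; mL+mR=30/61 → advance +1; mR−mL=-1482/1525 → turn -1·90°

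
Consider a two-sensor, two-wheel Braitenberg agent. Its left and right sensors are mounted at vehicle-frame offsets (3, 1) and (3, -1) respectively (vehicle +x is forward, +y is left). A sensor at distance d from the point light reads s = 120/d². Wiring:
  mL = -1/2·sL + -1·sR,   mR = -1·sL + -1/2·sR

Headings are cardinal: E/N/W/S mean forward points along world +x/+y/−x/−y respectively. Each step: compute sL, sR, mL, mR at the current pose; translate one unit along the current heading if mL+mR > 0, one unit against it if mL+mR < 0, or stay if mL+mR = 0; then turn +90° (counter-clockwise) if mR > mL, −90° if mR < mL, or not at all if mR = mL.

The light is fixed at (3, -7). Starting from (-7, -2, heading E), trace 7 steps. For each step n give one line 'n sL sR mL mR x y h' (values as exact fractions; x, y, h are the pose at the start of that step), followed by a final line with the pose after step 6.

0 24/17 24/13 -564/221 -516/221 -7 -2 E
1 15/26 30/41 -2175/2132 -1005/1066 -8 -2 N
2 24/41 120/221 -7572/9061 -7764/9061 -8 -3 W
3 12/17 12/13 -282/221 -258/221 -7 -3 N
4 120/173 24/37 -6372/6401 -6516/6401 -7 -4 W
5 15/17 6/5 -279/170 -126/85 -6 -4 N
6 24/29 40/51 -1772/1479 -1804/1479 -6 -5 W
final -5 -5 N

n=0: pose=(-7,-2,E); sL=24/17, sR=24/13; mL=-564/221, mR=-516/221; mL+mR=-1080/221 → advance -1; mR−mL=48/221 → turn +1·90°
n=1: pose=(-8,-2,N); sL=15/26, sR=30/41; mL=-2175/2132, mR=-1005/1066; mL+mR=-4185/2132 → advance -1; mR−mL=165/2132 → turn +1·90°
n=2: pose=(-8,-3,W); sL=24/41, sR=120/221; mL=-7572/9061, mR=-7764/9061; mL+mR=-15336/9061 → advance -1; mR−mL=-192/9061 → turn -1·90°
n=3: pose=(-7,-3,N); sL=12/17, sR=12/13; mL=-282/221, mR=-258/221; mL+mR=-540/221 → advance -1; mR−mL=24/221 → turn +1·90°
n=4: pose=(-7,-4,W); sL=120/173, sR=24/37; mL=-6372/6401, mR=-6516/6401; mL+mR=-12888/6401 → advance -1; mR−mL=-144/6401 → turn -1·90°
n=5: pose=(-6,-4,N); sL=15/17, sR=6/5; mL=-279/170, mR=-126/85; mL+mR=-531/170 → advance -1; mR−mL=27/170 → turn +1·90°
n=6: pose=(-6,-5,W); sL=24/29, sR=40/51; mL=-1772/1479, mR=-1804/1479; mL+mR=-1192/493 → advance -1; mR−mL=-32/1479 → turn -1·90°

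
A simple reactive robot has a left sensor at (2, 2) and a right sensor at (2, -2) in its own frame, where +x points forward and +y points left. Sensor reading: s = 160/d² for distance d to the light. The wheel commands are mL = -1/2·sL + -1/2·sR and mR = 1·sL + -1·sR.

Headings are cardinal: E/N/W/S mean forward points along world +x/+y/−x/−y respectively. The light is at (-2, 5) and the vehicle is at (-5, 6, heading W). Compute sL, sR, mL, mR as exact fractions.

left sensor world pos  = (-7, 4); dL² = 26
right sensor world pos = (-7, 8); dR² = 34
sL = 160/26 = 80/13
sR = 160/34 = 80/17
mL = -1/2·sL + -1/2·sR = -1200/221
mR = 1·sL + -1·sR = 320/221

80/13 80/17 -1200/221 320/221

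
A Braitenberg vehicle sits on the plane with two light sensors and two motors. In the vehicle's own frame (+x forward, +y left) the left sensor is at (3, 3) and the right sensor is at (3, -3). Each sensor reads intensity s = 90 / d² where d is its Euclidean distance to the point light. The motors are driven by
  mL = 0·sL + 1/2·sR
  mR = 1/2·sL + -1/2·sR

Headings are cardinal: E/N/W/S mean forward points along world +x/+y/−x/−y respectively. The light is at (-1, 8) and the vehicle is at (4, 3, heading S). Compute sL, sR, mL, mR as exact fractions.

45/64 45/34 45/68 -675/2176

left sensor world pos  = (7, 0); dL² = 128
right sensor world pos = (1, 0); dR² = 68
sL = 90/128 = 45/64
sR = 90/68 = 45/34
mL = 0·sL + 1/2·sR = 45/68
mR = 1/2·sL + -1/2·sR = -675/2176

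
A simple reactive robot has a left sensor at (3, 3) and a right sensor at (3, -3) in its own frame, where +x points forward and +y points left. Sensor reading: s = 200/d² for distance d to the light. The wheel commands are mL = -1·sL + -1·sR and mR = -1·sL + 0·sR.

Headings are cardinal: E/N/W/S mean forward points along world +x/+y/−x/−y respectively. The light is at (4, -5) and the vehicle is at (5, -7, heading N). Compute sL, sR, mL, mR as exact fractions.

left sensor world pos  = (2, -4); dL² = 5
right sensor world pos = (8, -4); dR² = 17
sL = 200/5 = 40
sR = 200/17 = 200/17
mL = -1·sL + -1·sR = -880/17
mR = -1·sL + 0·sR = -40

40 200/17 -880/17 -40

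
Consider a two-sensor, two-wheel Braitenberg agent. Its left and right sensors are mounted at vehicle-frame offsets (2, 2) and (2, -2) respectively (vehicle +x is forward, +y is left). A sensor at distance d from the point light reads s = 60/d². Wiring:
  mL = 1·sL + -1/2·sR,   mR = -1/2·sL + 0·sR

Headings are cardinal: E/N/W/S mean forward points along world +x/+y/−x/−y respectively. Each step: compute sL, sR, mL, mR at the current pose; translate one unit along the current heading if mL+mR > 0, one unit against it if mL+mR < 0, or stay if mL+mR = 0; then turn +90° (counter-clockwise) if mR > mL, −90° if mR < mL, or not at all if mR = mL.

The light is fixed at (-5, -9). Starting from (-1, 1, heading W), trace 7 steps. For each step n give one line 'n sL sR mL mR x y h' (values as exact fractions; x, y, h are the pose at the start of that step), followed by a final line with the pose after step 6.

0 15/17 15/37 855/1258 -15/34 -1 1 W
1 12/29 60/169 1158/4901 -6/29 -2 1 N
2 30/97 30/53 135/5141 -15/97 -2 2 E
3 60/97 20/27 650/2619 -30/97 -3 2 S
4 3/5 15/49 219/490 -3/10 -3 3 W
5 60/197 12/41 1278/8077 -30/197 -4 3 N
6 10/39 6/13 1/39 -5/39 -4 4 E
final -5 4 S

n=0: pose=(-1,1,W); sL=15/17, sR=15/37; mL=855/1258, mR=-15/34; mL+mR=150/629 → advance +1; mR−mL=-705/629 → turn -1·90°
n=1: pose=(-2,1,N); sL=12/29, sR=60/169; mL=1158/4901, mR=-6/29; mL+mR=144/4901 → advance +1; mR−mL=-2172/4901 → turn -1·90°
n=2: pose=(-2,2,E); sL=30/97, sR=30/53; mL=135/5141, mR=-15/97; mL+mR=-660/5141 → advance -1; mR−mL=-930/5141 → turn -1·90°
n=3: pose=(-3,2,S); sL=60/97, sR=20/27; mL=650/2619, mR=-30/97; mL+mR=-160/2619 → advance -1; mR−mL=-1460/2619 → turn -1·90°
n=4: pose=(-3,3,W); sL=3/5, sR=15/49; mL=219/490, mR=-3/10; mL+mR=36/245 → advance +1; mR−mL=-183/245 → turn -1·90°
n=5: pose=(-4,3,N); sL=60/197, sR=12/41; mL=1278/8077, mR=-30/197; mL+mR=48/8077 → advance +1; mR−mL=-2508/8077 → turn -1·90°
n=6: pose=(-4,4,E); sL=10/39, sR=6/13; mL=1/39, mR=-5/39; mL+mR=-4/39 → advance -1; mR−mL=-2/13 → turn -1·90°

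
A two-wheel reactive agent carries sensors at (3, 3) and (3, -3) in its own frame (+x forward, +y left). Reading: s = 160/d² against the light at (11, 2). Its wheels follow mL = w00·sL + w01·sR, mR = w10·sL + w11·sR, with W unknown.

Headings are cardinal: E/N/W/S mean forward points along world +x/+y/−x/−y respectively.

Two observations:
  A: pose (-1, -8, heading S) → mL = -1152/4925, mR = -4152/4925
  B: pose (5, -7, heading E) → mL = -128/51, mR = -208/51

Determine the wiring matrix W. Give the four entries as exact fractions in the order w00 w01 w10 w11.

-1 1 -1 -1/2

obs A: pose=(-1,-8,S) → sL=16/25, sR=80/197, mL=-1152/4925, mR=-4152/4925
obs B: pose=(5,-7,E) → sL=32/9, sR=160/153, mL=-128/51, mR=-208/51
sensor matrix S = [[16/25, 80/197], [32/9, 160/153]]; det S = -38912/50235
solve [mL_A; mL_B] = S·[w00; w01] and [mR_A; mR_B] = S·[w10; w11]:
  w00 = -1, w01 = 1, w10 = -1, w11 = -1/2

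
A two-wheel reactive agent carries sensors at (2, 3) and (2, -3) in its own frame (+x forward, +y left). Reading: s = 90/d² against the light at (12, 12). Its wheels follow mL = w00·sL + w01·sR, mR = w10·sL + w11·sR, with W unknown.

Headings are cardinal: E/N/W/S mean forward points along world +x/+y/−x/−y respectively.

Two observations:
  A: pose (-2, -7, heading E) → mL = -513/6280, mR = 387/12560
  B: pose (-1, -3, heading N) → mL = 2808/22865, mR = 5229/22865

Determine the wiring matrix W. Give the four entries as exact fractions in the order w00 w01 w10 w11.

obs A: pose=(-2,-7,E) → sL=9/40, sR=45/314, mL=-513/6280, mR=387/12560
obs B: pose=(-1,-3,N) → sL=18/85, sR=90/269, mL=2808/22865, mR=5229/22865
sensor matrix S = [[9/40, 45/314], [18/85, 90/269]]; det S = 129033/2871844
solve [mL_A; mL_B] = S·[w00; w01] and [mR_A; mR_B] = S·[w10; w11]:
  w00 = -1, w01 = 1, w10 = -1/2, w11 = 1

-1 1 -1/2 1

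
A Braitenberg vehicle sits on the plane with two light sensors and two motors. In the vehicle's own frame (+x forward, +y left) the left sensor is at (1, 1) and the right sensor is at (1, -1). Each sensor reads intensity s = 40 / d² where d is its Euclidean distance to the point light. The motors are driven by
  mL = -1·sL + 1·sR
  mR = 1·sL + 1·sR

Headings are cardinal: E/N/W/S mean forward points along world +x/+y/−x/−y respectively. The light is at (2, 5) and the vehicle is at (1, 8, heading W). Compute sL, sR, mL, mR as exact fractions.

left sensor world pos  = (0, 7); dL² = 8
right sensor world pos = (0, 9); dR² = 20
sL = 40/8 = 5
sR = 40/20 = 2
mL = -1·sL + 1·sR = -3
mR = 1·sL + 1·sR = 7

5 2 -3 7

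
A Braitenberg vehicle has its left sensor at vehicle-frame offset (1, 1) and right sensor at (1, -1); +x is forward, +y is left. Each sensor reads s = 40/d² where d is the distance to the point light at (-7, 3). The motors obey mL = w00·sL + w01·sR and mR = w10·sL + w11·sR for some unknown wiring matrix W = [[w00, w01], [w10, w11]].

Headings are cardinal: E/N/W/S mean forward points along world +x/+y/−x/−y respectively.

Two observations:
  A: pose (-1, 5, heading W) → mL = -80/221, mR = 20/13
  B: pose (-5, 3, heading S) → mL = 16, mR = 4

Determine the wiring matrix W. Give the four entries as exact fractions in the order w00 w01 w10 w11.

obs A: pose=(-1,5,W) → sL=20/13, sR=20/17, mL=-80/221, mR=20/13
obs B: pose=(-5,3,S) → sL=4, sR=20, mL=16, mR=4
sensor matrix S = [[20/13, 20/17], [4, 20]]; det S = 5760/221
solve [mL_A; mL_B] = S·[w00; w01] and [mR_A; mR_B] = S·[w10; w11]:
  w00 = -1, w01 = 1, w10 = 1, w11 = 0

-1 1 1 0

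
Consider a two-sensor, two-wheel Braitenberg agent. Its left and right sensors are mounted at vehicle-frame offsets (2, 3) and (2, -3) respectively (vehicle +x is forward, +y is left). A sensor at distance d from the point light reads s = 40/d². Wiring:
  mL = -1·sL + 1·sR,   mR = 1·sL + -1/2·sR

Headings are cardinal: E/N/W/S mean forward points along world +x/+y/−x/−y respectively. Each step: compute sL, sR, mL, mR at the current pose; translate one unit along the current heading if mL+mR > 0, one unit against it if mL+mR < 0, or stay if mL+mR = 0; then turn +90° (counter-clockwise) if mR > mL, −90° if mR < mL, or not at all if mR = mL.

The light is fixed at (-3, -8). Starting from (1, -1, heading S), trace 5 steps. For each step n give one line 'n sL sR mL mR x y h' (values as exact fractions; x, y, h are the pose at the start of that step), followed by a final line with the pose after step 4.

n=0: pose=(1,-1,S); sL=20/37, sR=20/13; mL=480/481, mR=-110/481; mL+mR=10/13 → advance +1; mR−mL=-590/481 → turn -1·90°
n=1: pose=(1,-2,W); sL=40/13, sR=8/17; mL=-576/221, mR=628/221; mL+mR=4/17 → advance +1; mR−mL=1204/221 → turn +1·90°
n=2: pose=(0,-2,S); sL=10/13, sR=5/2; mL=45/26, mR=-25/52; mL+mR=5/4 → advance +1; mR−mL=-115/52 → turn -1·90°
n=3: pose=(0,-3,W); sL=8, sR=8/13; mL=-96/13, mR=100/13; mL+mR=4/13 → advance +1; mR−mL=196/13 → turn +1·90°
n=4: pose=(-1,-3,S); sL=20/17, sR=4; mL=48/17, mR=-14/17; mL+mR=2 → advance +1; mR−mL=-62/17 → turn -1·90°

0 20/37 20/13 480/481 -110/481 1 -1 S
1 40/13 8/17 -576/221 628/221 1 -2 W
2 10/13 5/2 45/26 -25/52 0 -2 S
3 8 8/13 -96/13 100/13 0 -3 W
4 20/17 4 48/17 -14/17 -1 -3 S
final -1 -4 W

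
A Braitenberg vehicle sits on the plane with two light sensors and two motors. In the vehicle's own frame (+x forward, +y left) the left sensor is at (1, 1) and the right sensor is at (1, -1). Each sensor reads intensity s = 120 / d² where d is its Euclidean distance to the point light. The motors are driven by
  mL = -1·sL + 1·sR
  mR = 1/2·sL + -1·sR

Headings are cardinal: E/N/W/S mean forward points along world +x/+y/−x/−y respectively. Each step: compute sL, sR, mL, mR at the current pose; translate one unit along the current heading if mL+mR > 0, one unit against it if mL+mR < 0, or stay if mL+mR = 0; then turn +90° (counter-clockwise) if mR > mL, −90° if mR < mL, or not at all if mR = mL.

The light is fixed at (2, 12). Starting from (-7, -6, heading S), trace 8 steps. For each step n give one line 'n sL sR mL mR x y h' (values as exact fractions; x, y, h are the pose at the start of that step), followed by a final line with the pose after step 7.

0 24/85 120/461 -864/39185 -4668/39185 -7 -6 S
1 15/53 30/89 255/4717 -1845/9434 -7 -5 W
2 120/337 24/61 768/20557 -4428/20557 -6 -5 N
3 60/169 12/41 -432/6929 -798/6929 -6 -6 E
4 24/85 120/461 -864/39185 -4668/39185 -7 -6 S
5 15/53 30/89 255/4717 -1845/9434 -7 -5 W
6 120/337 24/61 768/20557 -4428/20557 -6 -5 N
7 60/169 12/41 -432/6929 -798/6929 -6 -6 E
final -7 -6 S

n=0: pose=(-7,-6,S); sL=24/85, sR=120/461; mL=-864/39185, mR=-4668/39185; mL+mR=-12/85 → advance -1; mR−mL=-3804/39185 → turn -1·90°
n=1: pose=(-7,-5,W); sL=15/53, sR=30/89; mL=255/4717, mR=-1845/9434; mL+mR=-15/106 → advance -1; mR−mL=-2355/9434 → turn -1·90°
n=2: pose=(-6,-5,N); sL=120/337, sR=24/61; mL=768/20557, mR=-4428/20557; mL+mR=-60/337 → advance -1; mR−mL=-5196/20557 → turn -1·90°
n=3: pose=(-6,-6,E); sL=60/169, sR=12/41; mL=-432/6929, mR=-798/6929; mL+mR=-30/169 → advance -1; mR−mL=-366/6929 → turn -1·90°
n=4: pose=(-7,-6,S); sL=24/85, sR=120/461; mL=-864/39185, mR=-4668/39185; mL+mR=-12/85 → advance -1; mR−mL=-3804/39185 → turn -1·90°
n=5: pose=(-7,-5,W); sL=15/53, sR=30/89; mL=255/4717, mR=-1845/9434; mL+mR=-15/106 → advance -1; mR−mL=-2355/9434 → turn -1·90°
n=6: pose=(-6,-5,N); sL=120/337, sR=24/61; mL=768/20557, mR=-4428/20557; mL+mR=-60/337 → advance -1; mR−mL=-5196/20557 → turn -1·90°
n=7: pose=(-6,-6,E); sL=60/169, sR=12/41; mL=-432/6929, mR=-798/6929; mL+mR=-30/169 → advance -1; mR−mL=-366/6929 → turn -1·90°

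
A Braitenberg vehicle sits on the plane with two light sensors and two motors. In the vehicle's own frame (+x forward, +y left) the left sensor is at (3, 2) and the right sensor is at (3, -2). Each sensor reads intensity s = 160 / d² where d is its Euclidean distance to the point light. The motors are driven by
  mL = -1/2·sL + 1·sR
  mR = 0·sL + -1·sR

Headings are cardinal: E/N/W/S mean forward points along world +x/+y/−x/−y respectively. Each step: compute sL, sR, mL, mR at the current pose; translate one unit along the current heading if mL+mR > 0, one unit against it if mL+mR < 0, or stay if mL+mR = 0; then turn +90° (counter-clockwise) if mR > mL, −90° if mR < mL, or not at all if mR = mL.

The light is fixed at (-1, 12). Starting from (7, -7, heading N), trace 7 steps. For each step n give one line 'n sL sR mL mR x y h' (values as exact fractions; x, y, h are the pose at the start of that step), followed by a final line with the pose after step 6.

0 40/73 40/89 1140/6497 -40/89 7 -7 N
1 32/89 32/121 912/10769 -32/121 7 -8 E
2 16/61 80/277 2664/16897 -80/277 6 -8 S
3 160/457 32/61 9744/27877 -32/61 6 -7 W
4 40/73 40/89 1140/6497 -40/89 7 -7 N
5 32/89 32/121 912/10769 -32/121 7 -8 E
6 16/61 80/277 2664/16897 -80/277 6 -8 S
final 6 -7 W

n=0: pose=(7,-7,N); sL=40/73, sR=40/89; mL=1140/6497, mR=-40/89; mL+mR=-20/73 → advance -1; mR−mL=-4060/6497 → turn -1·90°
n=1: pose=(7,-8,E); sL=32/89, sR=32/121; mL=912/10769, mR=-32/121; mL+mR=-16/89 → advance -1; mR−mL=-3760/10769 → turn -1·90°
n=2: pose=(6,-8,S); sL=16/61, sR=80/277; mL=2664/16897, mR=-80/277; mL+mR=-8/61 → advance -1; mR−mL=-7544/16897 → turn -1·90°
n=3: pose=(6,-7,W); sL=160/457, sR=32/61; mL=9744/27877, mR=-32/61; mL+mR=-80/457 → advance -1; mR−mL=-24368/27877 → turn -1·90°
n=4: pose=(7,-7,N); sL=40/73, sR=40/89; mL=1140/6497, mR=-40/89; mL+mR=-20/73 → advance -1; mR−mL=-4060/6497 → turn -1·90°
n=5: pose=(7,-8,E); sL=32/89, sR=32/121; mL=912/10769, mR=-32/121; mL+mR=-16/89 → advance -1; mR−mL=-3760/10769 → turn -1·90°
n=6: pose=(6,-8,S); sL=16/61, sR=80/277; mL=2664/16897, mR=-80/277; mL+mR=-8/61 → advance -1; mR−mL=-7544/16897 → turn -1·90°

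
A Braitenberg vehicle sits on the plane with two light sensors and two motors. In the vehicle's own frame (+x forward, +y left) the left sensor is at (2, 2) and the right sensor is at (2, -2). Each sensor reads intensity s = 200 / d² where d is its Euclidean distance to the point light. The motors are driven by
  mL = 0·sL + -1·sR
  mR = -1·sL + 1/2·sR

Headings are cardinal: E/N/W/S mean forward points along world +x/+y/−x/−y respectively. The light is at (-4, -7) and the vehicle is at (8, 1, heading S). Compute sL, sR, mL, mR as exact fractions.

left sensor world pos  = (10, -1); dL² = 232
right sensor world pos = (6, -1); dR² = 136
sL = 200/232 = 25/29
sR = 200/136 = 25/17
mL = 0·sL + -1·sR = -25/17
mR = -1·sL + 1/2·sR = -125/986

25/29 25/17 -25/17 -125/986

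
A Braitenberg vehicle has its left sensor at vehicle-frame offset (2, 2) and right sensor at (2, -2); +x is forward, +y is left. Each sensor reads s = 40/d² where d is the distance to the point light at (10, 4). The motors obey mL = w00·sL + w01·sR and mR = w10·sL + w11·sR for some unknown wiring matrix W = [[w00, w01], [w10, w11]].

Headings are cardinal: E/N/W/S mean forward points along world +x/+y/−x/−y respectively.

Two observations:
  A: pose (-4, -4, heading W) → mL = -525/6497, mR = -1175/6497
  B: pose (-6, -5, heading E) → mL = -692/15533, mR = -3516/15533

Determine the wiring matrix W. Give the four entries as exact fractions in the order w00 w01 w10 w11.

1/2 -1 -1 -1/2

obs A: pose=(-4,-4,W) → sL=10/89, sR=10/73, mL=-525/6497, mR=-1175/6497
obs B: pose=(-6,-5,E) → sL=8/49, sR=40/317, mL=-692/15533, mR=-3516/15533
sensor matrix S = [[10/89, 10/73], [8/49, 40/317]]; det S = -826240/100917901
solve [mL_A; mL_B] = S·[w00; w01] and [mR_A; mR_B] = S·[w10; w11]:
  w00 = 1/2, w01 = -1, w10 = -1, w11 = -1/2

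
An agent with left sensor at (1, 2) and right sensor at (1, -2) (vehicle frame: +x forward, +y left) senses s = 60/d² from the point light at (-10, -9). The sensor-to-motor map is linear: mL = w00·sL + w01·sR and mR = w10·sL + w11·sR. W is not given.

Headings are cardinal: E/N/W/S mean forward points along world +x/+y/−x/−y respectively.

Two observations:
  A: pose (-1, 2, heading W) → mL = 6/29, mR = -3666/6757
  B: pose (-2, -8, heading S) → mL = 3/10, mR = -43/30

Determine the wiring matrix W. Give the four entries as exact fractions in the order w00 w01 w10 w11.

obs A: pose=(-1,2,W) → sL=12/29, sR=60/233, mL=6/29, mR=-3666/6757
obs B: pose=(-2,-8,S) → sL=3/5, sR=5/3, mL=3/10, mR=-43/30
sensor matrix S = [[12/29, 60/233], [3/5, 5/3]]; det S = 3616/6757
solve [mL_A; mL_B] = S·[w00; w01] and [mR_A; mR_B] = S·[w10; w11]:
  w00 = 1/2, w01 = 0, w10 = -1, w11 = -1/2

1/2 0 -1 -1/2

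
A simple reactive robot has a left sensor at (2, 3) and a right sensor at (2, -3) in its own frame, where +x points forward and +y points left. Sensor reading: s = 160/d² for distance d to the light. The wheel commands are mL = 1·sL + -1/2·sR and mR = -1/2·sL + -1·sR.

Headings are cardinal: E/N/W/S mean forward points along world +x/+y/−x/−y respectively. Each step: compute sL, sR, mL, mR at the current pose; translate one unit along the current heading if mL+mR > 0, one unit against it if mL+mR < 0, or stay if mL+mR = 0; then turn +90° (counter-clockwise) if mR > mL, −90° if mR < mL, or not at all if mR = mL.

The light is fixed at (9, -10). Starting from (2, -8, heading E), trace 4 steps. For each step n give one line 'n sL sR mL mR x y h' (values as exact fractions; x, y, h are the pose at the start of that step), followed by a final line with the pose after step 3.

0 16/5 80/13 8/65 -504/65 2 -8 E
1 32/5 160/121 3472/605 -2736/605 1 -8 S
2 20/13 40/29 320/377 -810/377 1 -9 W
3 160/109 32/5 -944/545 -3888/545 2 -9 N
final 2 -10 E

n=0: pose=(2,-8,E); sL=16/5, sR=80/13; mL=8/65, mR=-504/65; mL+mR=-496/65 → advance -1; mR−mL=-512/65 → turn -1·90°
n=1: pose=(1,-8,S); sL=32/5, sR=160/121; mL=3472/605, mR=-2736/605; mL+mR=736/605 → advance +1; mR−mL=-6208/605 → turn -1·90°
n=2: pose=(1,-9,W); sL=20/13, sR=40/29; mL=320/377, mR=-810/377; mL+mR=-490/377 → advance -1; mR−mL=-1130/377 → turn -1·90°
n=3: pose=(2,-9,N); sL=160/109, sR=32/5; mL=-944/545, mR=-3888/545; mL+mR=-4832/545 → advance -1; mR−mL=-2944/545 → turn -1·90°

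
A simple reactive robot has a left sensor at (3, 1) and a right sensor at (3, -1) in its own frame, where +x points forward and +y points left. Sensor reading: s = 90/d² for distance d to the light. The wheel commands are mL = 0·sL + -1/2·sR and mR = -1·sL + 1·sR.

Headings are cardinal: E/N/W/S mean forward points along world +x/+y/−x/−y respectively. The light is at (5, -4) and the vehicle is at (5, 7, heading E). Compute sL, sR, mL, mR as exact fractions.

10/17 90/109 -45/109 440/1853

left sensor world pos  = (8, 8); dL² = 153
right sensor world pos = (8, 6); dR² = 109
sL = 90/153 = 10/17
sR = 90/109 = 90/109
mL = 0·sL + -1/2·sR = -45/109
mR = -1·sL + 1·sR = 440/1853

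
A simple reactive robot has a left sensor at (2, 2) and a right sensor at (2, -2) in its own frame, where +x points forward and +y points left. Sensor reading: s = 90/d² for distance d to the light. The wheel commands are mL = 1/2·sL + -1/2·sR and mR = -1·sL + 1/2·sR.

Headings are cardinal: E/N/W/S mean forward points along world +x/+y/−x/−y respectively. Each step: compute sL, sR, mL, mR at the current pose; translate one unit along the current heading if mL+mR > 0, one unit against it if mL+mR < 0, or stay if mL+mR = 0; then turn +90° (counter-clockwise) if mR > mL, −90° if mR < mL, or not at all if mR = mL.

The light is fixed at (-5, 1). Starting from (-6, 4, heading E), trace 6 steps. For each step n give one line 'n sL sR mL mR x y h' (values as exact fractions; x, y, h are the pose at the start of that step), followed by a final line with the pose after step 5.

n=0: pose=(-6,4,E); sL=45/13, sR=45; mL=-270/13, mR=495/26; mL+mR=-45/26 → advance -1; mR−mL=1035/26 → turn +1·90°
n=1: pose=(-7,4,N); sL=90/41, sR=18/5; mL=-144/205, mR=-81/205; mL+mR=-45/41 → advance -1; mR−mL=63/205 → turn +1·90°
n=2: pose=(-7,3,W); sL=45/8, sR=45/16; mL=45/32, mR=-135/32; mL+mR=-45/16 → advance -1; mR−mL=-45/8 → turn -1·90°
n=3: pose=(-6,3,N); sL=18/5, sR=90/17; mL=-72/85, mR=-81/85; mL+mR=-9/5 → advance -1; mR−mL=-9/85 → turn -1·90°
n=4: pose=(-6,2,E); sL=9, sR=45; mL=-18, mR=27/2; mL+mR=-9/2 → advance -1; mR−mL=63/2 → turn +1·90°
n=5: pose=(-7,2,N); sL=18/5, sR=10; mL=-16/5, mR=7/5; mL+mR=-9/5 → advance -1; mR−mL=23/5 → turn +1·90°

0 45/13 45 -270/13 495/26 -6 4 E
1 90/41 18/5 -144/205 -81/205 -7 4 N
2 45/8 45/16 45/32 -135/32 -7 3 W
3 18/5 90/17 -72/85 -81/85 -6 3 N
4 9 45 -18 27/2 -6 2 E
5 18/5 10 -16/5 7/5 -7 2 N
final -7 1 W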